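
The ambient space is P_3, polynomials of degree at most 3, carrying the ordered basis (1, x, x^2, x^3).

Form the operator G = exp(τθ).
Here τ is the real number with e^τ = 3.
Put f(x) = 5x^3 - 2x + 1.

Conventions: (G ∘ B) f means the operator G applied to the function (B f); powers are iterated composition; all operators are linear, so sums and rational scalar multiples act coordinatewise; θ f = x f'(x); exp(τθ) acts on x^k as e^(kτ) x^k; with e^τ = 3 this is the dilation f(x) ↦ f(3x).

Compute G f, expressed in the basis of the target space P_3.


the result is g(x) = 135x^3 - 6x + 1

exp(τθ) x^k = e^(kτ) x^k; with e^τ = 3 this sends x^k to 3^k x^k
x ↦ 3 x
x^3 ↦ 27 x^3
applying this coordinatewise to f: exp(τθ) f = 135x^3 - 6x + 1


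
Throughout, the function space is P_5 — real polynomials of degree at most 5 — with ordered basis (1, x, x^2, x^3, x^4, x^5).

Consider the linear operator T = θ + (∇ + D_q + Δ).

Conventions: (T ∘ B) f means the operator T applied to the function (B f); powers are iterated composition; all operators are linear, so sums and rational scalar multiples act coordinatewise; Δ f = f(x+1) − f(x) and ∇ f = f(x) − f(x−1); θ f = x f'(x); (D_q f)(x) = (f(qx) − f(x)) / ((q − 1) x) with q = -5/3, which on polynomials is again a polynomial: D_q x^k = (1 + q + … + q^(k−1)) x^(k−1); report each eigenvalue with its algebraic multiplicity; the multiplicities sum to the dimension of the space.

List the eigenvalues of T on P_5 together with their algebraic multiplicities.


λ = 0 (multiplicity 1), λ = 1 (multiplicity 1), λ = 2 (multiplicity 1), λ = 3 (multiplicity 1), λ = 4 (multiplicity 1), λ = 5 (multiplicity 1)

image of 1: 0
image of x: x + 3
image of x^2: 2x^2 + (10/3)x
image of x^3: 3x^3 + (73/9)x^2 + 2
image of x^4: 4x^4 + (148/27)x^3 + 8x
image of x^5: 5x^5 + (1231/81)x^4 + 20x^2 + 2
the matrix is upper triangular; its diagonal is (0, 1, 2, 3, 4, 5)
for a triangular matrix the eigenvalues are the diagonal entries, with algebraic multiplicity their repetition count


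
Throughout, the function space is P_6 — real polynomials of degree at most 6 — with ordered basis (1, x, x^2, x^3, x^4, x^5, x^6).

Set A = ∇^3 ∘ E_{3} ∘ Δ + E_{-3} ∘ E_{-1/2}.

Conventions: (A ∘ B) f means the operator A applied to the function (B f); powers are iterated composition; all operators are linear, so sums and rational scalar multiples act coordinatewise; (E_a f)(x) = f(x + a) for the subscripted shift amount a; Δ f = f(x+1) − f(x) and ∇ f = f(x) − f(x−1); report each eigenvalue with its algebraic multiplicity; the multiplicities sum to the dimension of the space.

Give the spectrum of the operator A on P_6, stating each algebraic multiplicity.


image of 1: 1
image of x: x - 7/2
image of x^2: x^2 - 7x + 49/4
image of x^3: x^3 - (21/2)x^2 + (147/4)x - 343/8
image of x^4: x^4 - 14x^3 + (147/2)x^2 - (343/2)x + 2785/16
image of x^5: x^5 - (35/2)x^4 + (245/2)x^3 - (1715/4)x^2 + (13925/16)x - 9127/32
image of x^6: x^6 - 21x^5 + (735/4)x^4 - (1715/2)x^3 + (41775/16)x^2 - (27381/16)x + 217489/64
the matrix is upper triangular; its diagonal is (1, 1, 1, 1, 1, 1, 1)
for a triangular matrix the eigenvalues are the diagonal entries, with algebraic multiplicity their repetition count

λ = 1 (multiplicity 7)


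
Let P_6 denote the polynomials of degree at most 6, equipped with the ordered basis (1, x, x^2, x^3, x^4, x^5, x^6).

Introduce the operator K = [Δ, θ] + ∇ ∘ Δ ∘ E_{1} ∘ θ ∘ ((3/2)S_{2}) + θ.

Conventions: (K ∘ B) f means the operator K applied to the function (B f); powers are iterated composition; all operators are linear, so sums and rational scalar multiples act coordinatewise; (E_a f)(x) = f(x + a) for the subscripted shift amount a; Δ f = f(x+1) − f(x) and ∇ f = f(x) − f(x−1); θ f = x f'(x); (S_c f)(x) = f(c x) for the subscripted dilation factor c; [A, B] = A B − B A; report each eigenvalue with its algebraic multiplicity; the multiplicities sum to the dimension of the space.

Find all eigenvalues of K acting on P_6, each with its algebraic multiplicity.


image of 1: 0
image of x: x + 1
image of x^2: 2x^2 + 2x + 26
image of x^3: 3x^3 + 3x^2 + 222x + 219
image of x^4: 4x^4 + 4x^3 + 1164x^2 + 2316x + 1348
image of x^5: 5x^5 + 5x^4 + 4820x^3 + 14430x^2 + 16820x + 7205
image of x^6: 6x^6 + 6x^5 + 17310x^4 + 69180x^3 + 121020x^2 + 103710x + 35718
the matrix is upper triangular; its diagonal is (0, 1, 2, 3, 4, 5, 6)
for a triangular matrix the eigenvalues are the diagonal entries, with algebraic multiplicity their repetition count

λ = 0 (multiplicity 1), λ = 1 (multiplicity 1), λ = 2 (multiplicity 1), λ = 3 (multiplicity 1), λ = 4 (multiplicity 1), λ = 5 (multiplicity 1), λ = 6 (multiplicity 1)


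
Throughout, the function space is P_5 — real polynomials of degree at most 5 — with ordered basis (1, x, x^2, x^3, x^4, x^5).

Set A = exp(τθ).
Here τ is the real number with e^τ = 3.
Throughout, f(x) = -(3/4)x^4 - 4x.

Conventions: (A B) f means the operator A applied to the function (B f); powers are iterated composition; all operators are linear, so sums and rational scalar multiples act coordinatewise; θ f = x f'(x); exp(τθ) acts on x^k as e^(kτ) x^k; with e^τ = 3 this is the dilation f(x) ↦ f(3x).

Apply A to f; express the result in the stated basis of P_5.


the result is g(x) = -(243/4)x^4 - 12x

exp(τθ) x^k = e^(kτ) x^k; with e^τ = 3 this sends x^k to 3^k x^k
x ↦ 3 x
x^4 ↦ 81 x^4
applying this coordinatewise to f: exp(τθ) f = -(243/4)x^4 - 12x


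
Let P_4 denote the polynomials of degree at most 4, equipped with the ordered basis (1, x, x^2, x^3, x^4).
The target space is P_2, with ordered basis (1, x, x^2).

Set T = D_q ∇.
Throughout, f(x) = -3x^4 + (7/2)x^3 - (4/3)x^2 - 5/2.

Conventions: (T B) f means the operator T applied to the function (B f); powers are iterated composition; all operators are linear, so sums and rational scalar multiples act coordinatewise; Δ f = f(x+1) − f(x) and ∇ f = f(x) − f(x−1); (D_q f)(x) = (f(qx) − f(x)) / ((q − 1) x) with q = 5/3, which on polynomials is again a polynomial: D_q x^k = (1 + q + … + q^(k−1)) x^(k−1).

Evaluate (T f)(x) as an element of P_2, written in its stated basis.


g(x) = -(196/3)x^2 + 76x - 151/6

∇ f = -12x^3 + (57/2)x^2 - (151/6)x + 47/6
D_q ∇ f = -(196/3)x^2 + 76x - 151/6


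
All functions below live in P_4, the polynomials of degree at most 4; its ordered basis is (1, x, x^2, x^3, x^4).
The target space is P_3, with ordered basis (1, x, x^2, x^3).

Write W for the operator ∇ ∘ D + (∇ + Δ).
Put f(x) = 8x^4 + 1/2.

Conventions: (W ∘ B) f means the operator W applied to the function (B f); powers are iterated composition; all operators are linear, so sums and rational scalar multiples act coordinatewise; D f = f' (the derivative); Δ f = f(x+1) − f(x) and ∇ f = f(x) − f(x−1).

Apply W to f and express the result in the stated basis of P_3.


the result is g(x) = 64x^3 + 96x^2 - 32x + 32

D f = 32x^3
∇ D f = 96x^2 - 96x + 32
∇ f = 32x^3 - 48x^2 + 32x - 8
Δ f = 32x^3 + 48x^2 + 32x + 8
(∇ + Δ) f = 64x^3 + 64x
(∇ ∘ D + (∇ + Δ)) f = 64x^3 + 96x^2 - 32x + 32


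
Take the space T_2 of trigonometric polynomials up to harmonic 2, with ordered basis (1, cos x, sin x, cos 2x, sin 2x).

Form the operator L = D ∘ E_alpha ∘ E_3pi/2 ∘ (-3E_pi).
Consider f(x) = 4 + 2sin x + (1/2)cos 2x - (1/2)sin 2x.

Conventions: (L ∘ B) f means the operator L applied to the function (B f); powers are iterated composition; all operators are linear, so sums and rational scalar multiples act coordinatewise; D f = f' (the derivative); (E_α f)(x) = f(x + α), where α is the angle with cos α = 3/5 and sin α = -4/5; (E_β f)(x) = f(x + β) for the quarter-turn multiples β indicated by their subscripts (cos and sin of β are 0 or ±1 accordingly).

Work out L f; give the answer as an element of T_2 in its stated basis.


the result is g(x) = -(24/5)cos x + (18/5)sin x + (93/25)cos 2x - (51/25)sin 2x

E_pi f = 4 - 2sin x + (1/2)cos 2x - (1/2)sin 2x
(-3E_pi) f = -12 + 6sin x - (3/2)cos 2x + (3/2)sin 2x
E_3pi/2 (-3E_pi) f = -12 - 6cos x + (3/2)cos 2x - (3/2)sin 2x
E_alpha E_3pi/2 (-3E_pi) f = -12 - (18/5)cos x - (24/5)sin x + (51/50)cos 2x + (93/50)sin 2x
D (E_alpha ∘ E_3pi/2) (-3E_pi) f = -(24/5)cos x + (18/5)sin x + (93/25)cos 2x - (51/25)sin 2x


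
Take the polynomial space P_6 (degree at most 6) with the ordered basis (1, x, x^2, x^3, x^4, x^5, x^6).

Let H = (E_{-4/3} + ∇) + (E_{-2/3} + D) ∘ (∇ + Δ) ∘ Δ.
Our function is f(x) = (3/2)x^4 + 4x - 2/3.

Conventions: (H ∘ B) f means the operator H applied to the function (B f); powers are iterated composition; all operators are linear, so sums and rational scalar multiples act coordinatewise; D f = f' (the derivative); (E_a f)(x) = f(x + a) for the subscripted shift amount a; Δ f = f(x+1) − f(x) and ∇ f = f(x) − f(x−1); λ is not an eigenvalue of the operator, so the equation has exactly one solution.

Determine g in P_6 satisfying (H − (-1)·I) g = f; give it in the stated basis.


the image equals g(x) = (3/4)x^4 + (1/2)x^3 - (21/2)x^2 - (649/36)x + 52/9

write g with unknown coordinates in the stated basis and equate coefficients in (H − (-1)·I) g = f
solving from the highest basis element down gives g = (3/4)x^4 + (1/2)x^3 - (21/2)x^2 - (649/36)x + 52/9
check: H g = (3/4)x^4 - (1/2)x^3 + (21/2)x^2 + (793/36)x - 58/9
so H g − (-1)·g = (3/2)x^4 + 4x - 2/3 = f ✓


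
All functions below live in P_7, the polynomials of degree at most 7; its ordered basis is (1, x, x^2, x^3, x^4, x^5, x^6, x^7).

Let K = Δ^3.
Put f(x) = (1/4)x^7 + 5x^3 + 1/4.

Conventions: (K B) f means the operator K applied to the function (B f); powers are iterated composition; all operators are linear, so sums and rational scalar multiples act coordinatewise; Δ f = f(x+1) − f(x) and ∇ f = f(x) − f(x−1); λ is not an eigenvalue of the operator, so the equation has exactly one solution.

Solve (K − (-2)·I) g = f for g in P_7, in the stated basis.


write g with unknown coordinates in the stated basis and equate coefficients in (K − (-2)·I) g = f
solving from the highest basis element down gives g = (1/8)x^7 - (105/8)x^4 - (305/4)x^3 - (1575/8)x^2 - (315/4)x + 1409/4
check: K g = (105/4)x^4 + (315/2)x^3 + (1575/4)x^2 + (315/2)x - 2817/4
so K g − (-2)·g = (1/4)x^7 + 5x^3 + 1/4 = f ✓

the image equals g(x) = (1/8)x^7 - (105/8)x^4 - (305/4)x^3 - (1575/8)x^2 - (315/4)x + 1409/4


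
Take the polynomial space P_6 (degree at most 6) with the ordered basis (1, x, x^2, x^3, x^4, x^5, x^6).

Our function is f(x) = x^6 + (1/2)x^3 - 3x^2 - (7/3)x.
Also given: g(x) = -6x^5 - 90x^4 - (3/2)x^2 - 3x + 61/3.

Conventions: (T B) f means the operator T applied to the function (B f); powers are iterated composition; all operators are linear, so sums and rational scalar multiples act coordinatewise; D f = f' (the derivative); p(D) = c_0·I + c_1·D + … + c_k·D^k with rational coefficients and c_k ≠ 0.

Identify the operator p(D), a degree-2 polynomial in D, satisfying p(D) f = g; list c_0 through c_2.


c_0 = 0, c_1 = -1, c_2 = -3

D^0 f = x^6 + (1/2)x^3 - 3x^2 - (7/3)x
D^1 f = 6x^5 + (3/2)x^2 - 6x - 7/3
D^2 f = 30x^4 + 3x - 6
matching coefficients of g against c_0 f + c_1 Df + … from the top degree down determines the c_i
solution: c_0 = 0, c_1 = -1, c_2 = -3


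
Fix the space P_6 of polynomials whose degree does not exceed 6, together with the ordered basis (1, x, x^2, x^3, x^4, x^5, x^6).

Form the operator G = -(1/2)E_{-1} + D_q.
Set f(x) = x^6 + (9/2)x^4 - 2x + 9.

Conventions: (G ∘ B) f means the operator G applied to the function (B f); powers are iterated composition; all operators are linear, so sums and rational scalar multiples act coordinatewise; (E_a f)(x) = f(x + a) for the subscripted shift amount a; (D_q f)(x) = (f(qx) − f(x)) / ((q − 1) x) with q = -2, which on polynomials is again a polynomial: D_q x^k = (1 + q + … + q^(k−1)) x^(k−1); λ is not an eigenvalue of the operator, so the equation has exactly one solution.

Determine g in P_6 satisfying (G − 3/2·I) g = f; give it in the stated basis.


the image equals g(x) = -(1/2)x^6 + (9/2)x^5 + 30x^4 - (235/4)x^3 - (2625/16)x^2 + (1099/16)x + 2147/32

write g with unknown coordinates in the stated basis and equate coefficients in (G − 3/2·I) g = f
solving from the highest basis element down gives g = -(1/2)x^6 + (9/2)x^5 + 30x^4 - (235/4)x^3 - (2625/16)x^2 + (1099/16)x + 2147/32
check: G g = (1/4)x^6 + (27/4)x^5 + (99/2)x^4 - (705/8)x^3 - (7875/32)x^2 + (3233/32)x + 7017/64
so G g − 3/2·g = x^6 + (9/2)x^4 - 2x + 9 = f ✓


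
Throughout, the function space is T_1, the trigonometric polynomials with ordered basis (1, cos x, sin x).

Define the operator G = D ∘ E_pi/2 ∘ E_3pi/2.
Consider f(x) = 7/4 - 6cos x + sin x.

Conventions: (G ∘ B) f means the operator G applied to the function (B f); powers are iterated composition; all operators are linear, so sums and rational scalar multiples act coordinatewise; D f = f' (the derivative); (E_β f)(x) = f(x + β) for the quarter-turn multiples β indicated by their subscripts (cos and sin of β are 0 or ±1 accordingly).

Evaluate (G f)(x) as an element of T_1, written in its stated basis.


E_3pi/2 f = 7/4 - cos x - 6sin x
E_pi/2 E_3pi/2 f = 7/4 - 6cos x + sin x
D E_pi/2 E_3pi/2 f = cos x + 6sin x

the result is g(x) = cos x + 6sin x


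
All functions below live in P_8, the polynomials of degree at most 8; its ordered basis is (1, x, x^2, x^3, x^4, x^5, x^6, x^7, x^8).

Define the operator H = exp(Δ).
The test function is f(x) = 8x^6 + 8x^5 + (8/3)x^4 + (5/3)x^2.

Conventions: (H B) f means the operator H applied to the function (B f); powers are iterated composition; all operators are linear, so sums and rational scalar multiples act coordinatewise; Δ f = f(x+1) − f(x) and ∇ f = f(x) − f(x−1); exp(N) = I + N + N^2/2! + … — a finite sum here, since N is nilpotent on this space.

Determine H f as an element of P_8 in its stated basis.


order-1 term: 48x^5 + 160x^4 + (752/3)x^3 + 216x^2 + 102x + 61/3
order-2 term: 120x^4 + 560x^3 + 1096x^2 + 1032x + 1165/3
order-3 term: 160x^3 + 800x^2 + (4352/3)x + 936
order-4 term: 120x^2 + 520x + 1808/3
order-5 term: 48x + 128
order-6 term: 8
the series for exp(Δ) f terminates at order 6
exp(Δ) f = 8x^6 + 56x^5 + (848/3)x^4 + (2912/3)x^3 + (6701/3)x^2 + (9458/3)x + 6250/3

g(x) = 8x^6 + 56x^5 + (848/3)x^4 + (2912/3)x^3 + (6701/3)x^2 + (9458/3)x + 6250/3


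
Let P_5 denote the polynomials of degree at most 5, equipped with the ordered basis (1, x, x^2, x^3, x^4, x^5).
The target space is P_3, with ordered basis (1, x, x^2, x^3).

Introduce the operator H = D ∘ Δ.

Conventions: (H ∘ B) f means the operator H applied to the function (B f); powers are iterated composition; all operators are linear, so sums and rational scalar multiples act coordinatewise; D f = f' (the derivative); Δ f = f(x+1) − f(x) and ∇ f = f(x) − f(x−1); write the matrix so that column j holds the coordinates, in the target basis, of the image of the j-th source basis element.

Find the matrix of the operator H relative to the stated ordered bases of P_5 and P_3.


the matrix is [[0, 0, 2, 3, 4, 5]; [0, 0, 0, 6, 12, 20]; [0, 0, 0, 0, 12, 30]; [0, 0, 0, 0, 0, 20]] (rows listed top to bottom)

image of 1: 0
image of x: 0
image of x^2: 2
image of x^3: 6x + 3
image of x^4: 12x^2 + 12x + 4
image of x^5: 20x^3 + 30x^2 + 20x + 5
each image's coordinates form column j of the matrix


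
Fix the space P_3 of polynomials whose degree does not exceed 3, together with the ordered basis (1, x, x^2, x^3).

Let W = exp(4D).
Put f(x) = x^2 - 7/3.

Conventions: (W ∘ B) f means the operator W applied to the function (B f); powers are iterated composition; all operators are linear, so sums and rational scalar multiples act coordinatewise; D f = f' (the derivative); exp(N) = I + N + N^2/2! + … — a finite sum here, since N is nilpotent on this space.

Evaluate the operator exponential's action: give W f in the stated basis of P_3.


order-1 term: 8x
order-2 term: 16
the series for exp(4D) f terminates at order 2
exp(4D) f = x^2 + 8x + 41/3

the result is g(x) = x^2 + 8x + 41/3


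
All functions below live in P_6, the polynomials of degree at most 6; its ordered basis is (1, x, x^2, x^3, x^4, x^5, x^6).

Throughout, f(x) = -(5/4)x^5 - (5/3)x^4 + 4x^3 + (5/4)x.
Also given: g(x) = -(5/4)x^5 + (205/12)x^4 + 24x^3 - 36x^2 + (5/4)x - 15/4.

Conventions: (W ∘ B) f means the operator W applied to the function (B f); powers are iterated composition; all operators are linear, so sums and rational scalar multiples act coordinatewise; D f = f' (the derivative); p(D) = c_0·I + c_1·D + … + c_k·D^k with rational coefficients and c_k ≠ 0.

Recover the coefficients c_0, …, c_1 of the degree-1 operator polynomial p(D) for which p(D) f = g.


c_0 = 1, c_1 = -3

D^0 f = -(5/4)x^5 - (5/3)x^4 + 4x^3 + (5/4)x
D^1 f = -(25/4)x^4 - (20/3)x^3 + 12x^2 + 5/4
matching coefficients of g against c_0 f + c_1 Df + … from the top degree down determines the c_i
solution: c_0 = 1, c_1 = -3


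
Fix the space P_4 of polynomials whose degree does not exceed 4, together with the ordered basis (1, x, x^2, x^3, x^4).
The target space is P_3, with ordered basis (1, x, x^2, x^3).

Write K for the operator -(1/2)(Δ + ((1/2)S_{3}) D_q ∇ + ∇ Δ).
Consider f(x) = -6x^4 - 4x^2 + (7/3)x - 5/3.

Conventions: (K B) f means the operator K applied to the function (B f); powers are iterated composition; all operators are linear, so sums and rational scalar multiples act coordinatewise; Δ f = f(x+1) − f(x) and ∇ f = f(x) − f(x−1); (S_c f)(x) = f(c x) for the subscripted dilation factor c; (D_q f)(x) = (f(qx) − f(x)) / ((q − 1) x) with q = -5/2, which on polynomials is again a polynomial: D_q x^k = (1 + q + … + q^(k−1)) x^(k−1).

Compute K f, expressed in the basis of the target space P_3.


the result is g(x) = 12x^3 + (621/2)x^2 + (113/2)x + 131/6

Δ f = -24x^3 - 36x^2 - 32x - 23/3
∇ f = -24x^3 + 36x^2 - 32x + 37/3
D_q ∇ f = -114x^2 - 54x - 32
S_{3} (D_q ∇) f = -1026x^2 - 162x - 32
((1/2)S_{3}) (D_q ∇) f = -513x^2 - 81x - 16
Δ f = -24x^3 - 36x^2 - 32x - 23/3
∇ Δ f = -72x^2 - 20
(Δ + ((1/2)S_{3}) D_q ∇ + ∇ Δ) f = -24x^3 - 621x^2 - 113x - 131/3
(-(1/2)(Δ + ((1/2)S_{3}) D_q ∇ + ∇ Δ)) f = 12x^3 + (621/2)x^2 + (113/2)x + 131/6


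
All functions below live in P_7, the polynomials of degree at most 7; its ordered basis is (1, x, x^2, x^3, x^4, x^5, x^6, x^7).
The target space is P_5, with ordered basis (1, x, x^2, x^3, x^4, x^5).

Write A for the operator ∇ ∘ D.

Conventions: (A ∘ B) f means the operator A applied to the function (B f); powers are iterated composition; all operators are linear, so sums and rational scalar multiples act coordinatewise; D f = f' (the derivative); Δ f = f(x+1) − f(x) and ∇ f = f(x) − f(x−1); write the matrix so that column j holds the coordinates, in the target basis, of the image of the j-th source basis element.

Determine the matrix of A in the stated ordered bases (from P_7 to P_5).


the matrix is [[0, 0, 2, -3, 4, -5, 6, -7]; [0, 0, 0, 6, -12, 20, -30, 42]; [0, 0, 0, 0, 12, -30, 60, -105]; [0, 0, 0, 0, 0, 20, -60, 140]; [0, 0, 0, 0, 0, 0, 30, -105]; [0, 0, 0, 0, 0, 0, 0, 42]] (rows listed top to bottom)

image of 1: 0
image of x: 0
image of x^2: 2
image of x^3: 6x - 3
image of x^4: 12x^2 - 12x + 4
image of x^5: 20x^3 - 30x^2 + 20x - 5
image of x^6: 30x^4 - 60x^3 + 60x^2 - 30x + 6
image of x^7: 42x^5 - 105x^4 + 140x^3 - 105x^2 + 42x - 7
each image's coordinates form column j of the matrix


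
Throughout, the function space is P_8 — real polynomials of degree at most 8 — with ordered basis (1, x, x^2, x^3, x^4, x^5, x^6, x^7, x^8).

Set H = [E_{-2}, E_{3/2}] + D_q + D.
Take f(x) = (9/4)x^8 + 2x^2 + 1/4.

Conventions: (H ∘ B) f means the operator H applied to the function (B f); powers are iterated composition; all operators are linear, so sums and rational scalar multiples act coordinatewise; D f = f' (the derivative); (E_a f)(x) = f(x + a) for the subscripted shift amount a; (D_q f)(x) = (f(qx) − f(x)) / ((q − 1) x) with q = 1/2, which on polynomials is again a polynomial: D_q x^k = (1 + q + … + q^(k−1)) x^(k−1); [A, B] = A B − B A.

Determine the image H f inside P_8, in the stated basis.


E_{3/2} f = (9/4)x^8 + 27x^7 + (567/4)x^6 + (1701/4)x^5 + (25515/32)x^4 + (15309/16)x^3 + (46055/64)x^2 + (20067/64)x + 63913/1024
E_{-2} E_{3/2} f = (9/4)x^8 - 9x^7 + (63/4)x^6 - (63/4)x^5 + (315/32)x^4 - (63/16)x^3 + (191/64)x^2 - (137/64)x + 777/1024
E_{-2} f = (9/4)x^8 - 36x^7 + 252x^6 - 1008x^5 + 2520x^4 - 4032x^3 + 4034x^2 - 2312x + 2337/4
E_{3/2} E_{-2} f = (9/4)x^8 - 9x^7 + (63/4)x^6 - (63/4)x^5 + (315/32)x^4 - (63/16)x^3 + (191/64)x^2 - (137/64)x + 777/1024
[E_{-2}, E_{3/2}] f = 0
D_q f = (2295/512)x^7 + 3x
D f = 18x^7 + 4x
([E_{-2}, E_{3/2}] + D_q + D) f = (11511/512)x^7 + 7x

the image equals g(x) = (11511/512)x^7 + 7x


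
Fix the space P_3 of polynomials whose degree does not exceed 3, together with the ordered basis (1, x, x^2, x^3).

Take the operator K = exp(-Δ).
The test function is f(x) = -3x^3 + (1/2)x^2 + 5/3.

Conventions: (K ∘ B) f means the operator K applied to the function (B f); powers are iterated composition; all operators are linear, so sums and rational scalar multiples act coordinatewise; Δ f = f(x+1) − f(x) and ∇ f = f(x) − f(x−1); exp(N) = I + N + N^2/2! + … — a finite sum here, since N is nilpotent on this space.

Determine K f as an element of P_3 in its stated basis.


order-1 term: 9x^2 + 8x + 5/2
order-2 term: -9x - 17/2
order-3 term: 3
the series for exp(-Δ) f terminates at order 3
exp(-Δ) f = -3x^3 + (19/2)x^2 - x - 4/3

the result is g(x) = -3x^3 + (19/2)x^2 - x - 4/3


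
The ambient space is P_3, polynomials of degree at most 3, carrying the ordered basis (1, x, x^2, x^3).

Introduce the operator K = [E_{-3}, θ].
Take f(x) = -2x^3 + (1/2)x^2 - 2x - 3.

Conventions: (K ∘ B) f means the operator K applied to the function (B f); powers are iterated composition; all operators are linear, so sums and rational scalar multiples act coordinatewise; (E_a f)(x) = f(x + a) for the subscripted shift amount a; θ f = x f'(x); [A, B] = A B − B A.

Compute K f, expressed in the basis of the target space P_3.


θ f = -6x^3 + x^2 - 2x
E_{-3} θ f = -6x^3 + 55x^2 - 170x + 177
E_{-3} f = -2x^3 + (37/2)x^2 - 59x + 123/2
θ E_{-3} f = -6x^3 + 37x^2 - 59x
[E_{-3}, θ] f = 18x^2 - 111x + 177

g(x) = 18x^2 - 111x + 177


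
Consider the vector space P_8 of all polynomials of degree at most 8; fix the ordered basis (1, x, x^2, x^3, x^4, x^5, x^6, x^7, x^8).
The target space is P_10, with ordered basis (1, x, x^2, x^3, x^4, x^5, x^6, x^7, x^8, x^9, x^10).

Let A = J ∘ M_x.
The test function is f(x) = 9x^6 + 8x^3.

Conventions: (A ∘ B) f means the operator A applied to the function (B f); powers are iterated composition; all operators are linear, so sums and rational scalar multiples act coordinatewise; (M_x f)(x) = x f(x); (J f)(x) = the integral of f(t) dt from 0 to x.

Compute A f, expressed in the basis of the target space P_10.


M_x f = 9x^7 + 8x^4
J M_x f = (9/8)x^8 + (8/5)x^5

the image equals g(x) = (9/8)x^8 + (8/5)x^5


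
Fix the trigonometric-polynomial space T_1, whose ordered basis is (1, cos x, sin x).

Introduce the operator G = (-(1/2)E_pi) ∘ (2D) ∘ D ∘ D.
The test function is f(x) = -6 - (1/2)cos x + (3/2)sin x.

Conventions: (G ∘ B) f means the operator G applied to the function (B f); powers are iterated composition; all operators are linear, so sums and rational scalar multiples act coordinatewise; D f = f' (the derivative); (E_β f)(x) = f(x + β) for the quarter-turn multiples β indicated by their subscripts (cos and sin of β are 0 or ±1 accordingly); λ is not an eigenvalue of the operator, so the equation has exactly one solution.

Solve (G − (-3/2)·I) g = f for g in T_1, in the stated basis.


write g with unknown coordinates in the stated basis and equate coefficients in (G − (-3/2)·I) g = f
solving from the highest basis element down gives g = -4 + (3/13)cos x + (11/13)sin x
check: G g = -(11/13)cos x + (3/13)sin x
so G g − (-3/2)·g = -6 - (1/2)cos x + (3/2)sin x = f ✓

the image equals g(x) = -4 + (3/13)cos x + (11/13)sin x


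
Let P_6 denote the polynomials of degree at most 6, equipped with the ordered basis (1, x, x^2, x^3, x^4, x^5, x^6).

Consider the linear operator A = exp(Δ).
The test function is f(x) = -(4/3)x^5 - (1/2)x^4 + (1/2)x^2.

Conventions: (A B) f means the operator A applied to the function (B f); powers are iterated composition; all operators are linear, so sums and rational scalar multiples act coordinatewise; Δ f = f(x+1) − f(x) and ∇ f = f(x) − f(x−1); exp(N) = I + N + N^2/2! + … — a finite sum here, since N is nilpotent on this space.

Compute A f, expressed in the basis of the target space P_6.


order-1 term: -(20/3)x^4 - (46/3)x^3 - (49/3)x^2 - (23/3)x - 4/3
order-2 term: -(40/3)x^3 - 43x^2 - (158/3)x - 23
order-3 term: -(40/3)x^2 - 42x - 109/3
order-4 term: -(20/3)x - 83/6
order-5 term: -4/3
the series for exp(Δ) f terminates at order 5
exp(Δ) f = -(4/3)x^5 - (43/6)x^4 - (86/3)x^3 - (433/6)x^2 - 109x - 455/6

the result is g(x) = -(4/3)x^5 - (43/6)x^4 - (86/3)x^3 - (433/6)x^2 - 109x - 455/6


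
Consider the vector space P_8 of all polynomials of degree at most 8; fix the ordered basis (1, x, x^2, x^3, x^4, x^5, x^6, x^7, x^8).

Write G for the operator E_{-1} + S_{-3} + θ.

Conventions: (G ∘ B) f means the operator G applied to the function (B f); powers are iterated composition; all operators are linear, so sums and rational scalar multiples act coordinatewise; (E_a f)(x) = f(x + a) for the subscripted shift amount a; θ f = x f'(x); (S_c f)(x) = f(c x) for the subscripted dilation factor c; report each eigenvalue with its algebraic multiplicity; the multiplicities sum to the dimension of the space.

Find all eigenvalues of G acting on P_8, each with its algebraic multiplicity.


image of 1: 2
image of x: -x - 1
image of x^2: 12x^2 - 2x + 1
image of x^3: -23x^3 - 3x^2 + 3x - 1
image of x^4: 86x^4 - 4x^3 + 6x^2 - 4x + 1
image of x^5: -237x^5 - 5x^4 + 10x^3 - 10x^2 + 5x - 1
image of x^6: 736x^6 - 6x^5 + 15x^4 - 20x^3 + 15x^2 - 6x + 1
image of x^7: -2179x^7 - 7x^6 + 21x^5 - 35x^4 + 35x^3 - 21x^2 + 7x - 1
image of x^8: 6570x^8 - 8x^7 + 28x^6 - 56x^5 + 70x^4 - 56x^3 + 28x^2 - 8x + 1
the matrix is upper triangular; its diagonal is (2, -1, 12, -23, 86, -237, 736, -2179, 6570)
for a triangular matrix the eigenvalues are the diagonal entries, with algebraic multiplicity their repetition count

λ = -2179 (multiplicity 1), λ = -237 (multiplicity 1), λ = -23 (multiplicity 1), λ = -1 (multiplicity 1), λ = 2 (multiplicity 1), λ = 12 (multiplicity 1), λ = 86 (multiplicity 1), λ = 736 (multiplicity 1), λ = 6570 (multiplicity 1)


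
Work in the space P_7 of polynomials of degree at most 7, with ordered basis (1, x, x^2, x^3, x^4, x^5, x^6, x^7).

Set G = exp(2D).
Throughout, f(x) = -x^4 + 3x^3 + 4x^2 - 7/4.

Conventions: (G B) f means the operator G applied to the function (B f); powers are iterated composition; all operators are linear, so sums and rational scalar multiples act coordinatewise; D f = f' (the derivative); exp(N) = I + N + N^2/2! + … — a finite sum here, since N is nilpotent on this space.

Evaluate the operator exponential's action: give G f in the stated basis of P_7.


order-1 term: -8x^3 + 18x^2 + 16x
order-2 term: -24x^2 + 36x + 16
order-3 term: -32x + 24
order-4 term: -16
the series for exp(2D) f terminates at order 4
exp(2D) f = -x^4 - 5x^3 - 2x^2 + 20x + 89/4

the image equals g(x) = -x^4 - 5x^3 - 2x^2 + 20x + 89/4


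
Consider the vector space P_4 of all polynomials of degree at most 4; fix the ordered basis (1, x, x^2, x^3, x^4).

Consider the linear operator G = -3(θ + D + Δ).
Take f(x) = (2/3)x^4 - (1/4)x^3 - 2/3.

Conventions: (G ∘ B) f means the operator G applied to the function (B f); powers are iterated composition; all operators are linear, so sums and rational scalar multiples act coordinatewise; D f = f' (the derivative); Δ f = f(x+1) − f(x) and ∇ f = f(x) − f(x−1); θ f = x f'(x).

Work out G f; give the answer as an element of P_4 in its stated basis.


the result is g(x) = -8x^4 - (55/4)x^3 - (15/2)x^2 - (23/4)x - 5/4

θ f = (8/3)x^4 - (3/4)x^3
D f = (8/3)x^3 - (3/4)x^2
Δ f = (8/3)x^3 + (13/4)x^2 + (23/12)x + 5/12
(θ + D + Δ) f = (8/3)x^4 + (55/12)x^3 + (5/2)x^2 + (23/12)x + 5/12
(-3(θ + D + Δ)) f = -8x^4 - (55/4)x^3 - (15/2)x^2 - (23/4)x - 5/4


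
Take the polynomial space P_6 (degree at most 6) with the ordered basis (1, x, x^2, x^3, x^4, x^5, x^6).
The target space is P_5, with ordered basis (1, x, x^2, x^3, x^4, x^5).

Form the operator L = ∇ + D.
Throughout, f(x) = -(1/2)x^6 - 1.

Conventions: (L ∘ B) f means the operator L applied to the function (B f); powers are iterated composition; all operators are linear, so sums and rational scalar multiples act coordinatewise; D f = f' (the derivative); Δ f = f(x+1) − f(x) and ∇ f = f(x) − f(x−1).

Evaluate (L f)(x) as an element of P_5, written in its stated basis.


g(x) = -6x^5 + (15/2)x^4 - 10x^3 + (15/2)x^2 - 3x + 1/2

∇ f = -3x^5 + (15/2)x^4 - 10x^3 + (15/2)x^2 - 3x + 1/2
D f = -3x^5
(∇ + D) f = -6x^5 + (15/2)x^4 - 10x^3 + (15/2)x^2 - 3x + 1/2


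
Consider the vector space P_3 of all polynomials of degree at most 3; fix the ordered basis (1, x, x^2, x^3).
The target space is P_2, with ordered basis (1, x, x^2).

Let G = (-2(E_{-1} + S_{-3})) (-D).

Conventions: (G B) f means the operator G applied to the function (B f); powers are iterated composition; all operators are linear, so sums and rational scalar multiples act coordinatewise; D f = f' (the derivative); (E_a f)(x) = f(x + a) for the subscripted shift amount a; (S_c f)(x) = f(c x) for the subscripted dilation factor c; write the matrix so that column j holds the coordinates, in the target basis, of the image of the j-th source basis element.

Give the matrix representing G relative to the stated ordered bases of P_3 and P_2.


image of 1: 0
image of x: 4
image of x^2: -8x - 4
image of x^3: 60x^2 - 12x + 6
each image's coordinates form column j of the matrix

the matrix is [[0, 4, -4, 6]; [0, 0, -8, -12]; [0, 0, 0, 60]] (rows listed top to bottom)


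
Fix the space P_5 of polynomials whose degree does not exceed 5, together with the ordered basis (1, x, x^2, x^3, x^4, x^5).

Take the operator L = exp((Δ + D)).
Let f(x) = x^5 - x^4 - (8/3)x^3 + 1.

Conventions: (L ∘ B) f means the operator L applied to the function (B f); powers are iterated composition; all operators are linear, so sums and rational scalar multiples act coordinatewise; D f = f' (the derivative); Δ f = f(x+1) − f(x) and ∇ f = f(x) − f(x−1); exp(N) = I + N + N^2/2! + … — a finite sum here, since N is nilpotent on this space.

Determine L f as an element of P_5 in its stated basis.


order-1 term: 10x^4 + 2x^3 - 12x^2 - 7x - 8/3
order-2 term: 40x^3 + 36x^2 - x - 7
order-3 term: 80x^2 + 88x + 74/3
order-4 term: 80x + 64
order-5 term: 32
the series for exp((Δ + D)) f terminates at order 5
exp((Δ + D)) f = x^5 + 9x^4 + (118/3)x^3 + 104x^2 + 160x + 112

g(x) = x^5 + 9x^4 + (118/3)x^3 + 104x^2 + 160x + 112


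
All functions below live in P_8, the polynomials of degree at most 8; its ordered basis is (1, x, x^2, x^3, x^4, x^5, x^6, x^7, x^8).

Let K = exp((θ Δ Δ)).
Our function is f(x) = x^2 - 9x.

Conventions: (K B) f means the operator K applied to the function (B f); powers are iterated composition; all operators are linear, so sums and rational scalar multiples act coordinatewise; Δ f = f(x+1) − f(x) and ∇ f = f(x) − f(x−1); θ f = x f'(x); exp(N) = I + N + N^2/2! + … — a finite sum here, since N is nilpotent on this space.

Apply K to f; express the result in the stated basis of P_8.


the series for exp((θ Δ Δ)) f terminates at order 0
exp((θ Δ Δ)) f = x^2 - 9x

the image equals g(x) = x^2 - 9x


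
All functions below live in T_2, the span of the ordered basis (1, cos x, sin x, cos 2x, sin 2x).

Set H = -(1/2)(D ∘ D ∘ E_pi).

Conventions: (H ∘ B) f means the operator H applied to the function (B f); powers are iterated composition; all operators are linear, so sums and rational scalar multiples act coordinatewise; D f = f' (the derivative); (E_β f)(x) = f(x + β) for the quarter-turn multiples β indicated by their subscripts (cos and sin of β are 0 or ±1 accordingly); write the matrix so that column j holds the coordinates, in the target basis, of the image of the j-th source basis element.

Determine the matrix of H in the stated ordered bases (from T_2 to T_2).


image of 1: 0
image of cos x: -(1/2)cos x
image of sin x: -(1/2)sin x
image of cos 2x: 2cos 2x
image of sin 2x: 2sin 2x
each image's coordinates form column j of the matrix

the matrix is [[0, 0, 0, 0, 0]; [0, -1/2, 0, 0, 0]; [0, 0, -1/2, 0, 0]; [0, 0, 0, 2, 0]; [0, 0, 0, 0, 2]] (rows listed top to bottom)


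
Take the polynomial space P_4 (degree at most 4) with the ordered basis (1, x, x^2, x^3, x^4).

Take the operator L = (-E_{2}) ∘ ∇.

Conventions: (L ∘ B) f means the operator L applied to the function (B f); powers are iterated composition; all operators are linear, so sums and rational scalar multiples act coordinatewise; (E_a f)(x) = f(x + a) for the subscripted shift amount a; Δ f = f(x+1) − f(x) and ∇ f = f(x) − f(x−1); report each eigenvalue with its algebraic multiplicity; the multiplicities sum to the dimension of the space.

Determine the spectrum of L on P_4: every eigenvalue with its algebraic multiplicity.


image of 1: 0
image of x: -1
image of x^2: -2x - 3
image of x^3: -3x^2 - 9x - 7
image of x^4: -4x^3 - 18x^2 - 28x - 15
the matrix is upper triangular; its diagonal is (0, 0, 0, 0, 0)
for a triangular matrix the eigenvalues are the diagonal entries, with algebraic multiplicity their repetition count

λ = 0 (multiplicity 5)


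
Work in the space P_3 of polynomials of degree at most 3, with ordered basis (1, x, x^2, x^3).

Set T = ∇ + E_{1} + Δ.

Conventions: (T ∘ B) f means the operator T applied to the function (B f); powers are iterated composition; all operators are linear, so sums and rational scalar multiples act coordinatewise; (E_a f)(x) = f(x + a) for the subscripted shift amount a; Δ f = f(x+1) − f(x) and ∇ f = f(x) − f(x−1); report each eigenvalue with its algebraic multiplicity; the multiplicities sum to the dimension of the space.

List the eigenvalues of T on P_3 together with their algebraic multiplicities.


image of 1: 1
image of x: x + 3
image of x^2: x^2 + 6x + 1
image of x^3: x^3 + 9x^2 + 3x + 3
the matrix is upper triangular; its diagonal is (1, 1, 1, 1)
for a triangular matrix the eigenvalues are the diagonal entries, with algebraic multiplicity their repetition count

λ = 1 (multiplicity 4)


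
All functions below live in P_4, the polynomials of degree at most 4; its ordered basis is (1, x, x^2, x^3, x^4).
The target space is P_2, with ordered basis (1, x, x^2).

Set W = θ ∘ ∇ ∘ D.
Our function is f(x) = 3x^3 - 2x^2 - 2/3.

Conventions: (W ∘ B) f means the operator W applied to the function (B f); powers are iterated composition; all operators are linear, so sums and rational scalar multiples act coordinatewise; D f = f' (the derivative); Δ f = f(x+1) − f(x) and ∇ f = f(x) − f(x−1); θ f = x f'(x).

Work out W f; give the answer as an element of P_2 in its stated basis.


g(x) = 18x

D f = 9x^2 - 4x
∇ D f = 18x - 13
θ ∇ D f = 18x


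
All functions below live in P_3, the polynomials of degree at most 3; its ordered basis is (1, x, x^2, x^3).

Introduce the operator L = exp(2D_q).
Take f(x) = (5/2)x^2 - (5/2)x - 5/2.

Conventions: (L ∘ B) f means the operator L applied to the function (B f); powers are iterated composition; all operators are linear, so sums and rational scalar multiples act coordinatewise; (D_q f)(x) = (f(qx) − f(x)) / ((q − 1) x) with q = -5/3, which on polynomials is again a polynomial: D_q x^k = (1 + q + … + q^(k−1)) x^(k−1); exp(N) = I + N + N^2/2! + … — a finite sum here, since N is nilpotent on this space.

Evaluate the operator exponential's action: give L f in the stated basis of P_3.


order-1 term: -(10/3)x - 5
order-2 term: -10/3
the series for exp(2D_q) f terminates at order 2
exp(2D_q) f = (5/2)x^2 - (35/6)x - 65/6

the result is g(x) = (5/2)x^2 - (35/6)x - 65/6


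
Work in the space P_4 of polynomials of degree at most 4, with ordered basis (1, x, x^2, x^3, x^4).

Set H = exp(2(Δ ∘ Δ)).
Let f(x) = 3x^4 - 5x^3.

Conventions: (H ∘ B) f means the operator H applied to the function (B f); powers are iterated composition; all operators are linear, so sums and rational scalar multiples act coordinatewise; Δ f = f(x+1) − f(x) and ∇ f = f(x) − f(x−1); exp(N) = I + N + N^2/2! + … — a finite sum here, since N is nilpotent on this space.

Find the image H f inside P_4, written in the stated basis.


g(x) = 3x^4 - 5x^3 + 72x^2 + 84x + 168

order-1 term: 72x^2 + 84x + 24
order-2 term: 144
the series for exp(2(Δ ∘ Δ)) f terminates at order 2
exp(2(Δ ∘ Δ)) f = 3x^4 - 5x^3 + 72x^2 + 84x + 168


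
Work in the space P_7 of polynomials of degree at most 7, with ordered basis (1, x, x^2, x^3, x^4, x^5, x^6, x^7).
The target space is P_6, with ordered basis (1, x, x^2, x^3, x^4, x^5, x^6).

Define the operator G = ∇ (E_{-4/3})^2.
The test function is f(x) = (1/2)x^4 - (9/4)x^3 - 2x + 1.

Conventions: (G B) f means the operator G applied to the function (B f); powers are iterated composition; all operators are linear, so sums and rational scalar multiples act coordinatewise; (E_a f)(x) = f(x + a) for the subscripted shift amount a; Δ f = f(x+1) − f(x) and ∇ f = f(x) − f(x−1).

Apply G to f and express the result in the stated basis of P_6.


E_{-4/3} f = (1/2)x^4 - (59/12)x^3 + (43/3)x^2 - (506/27)x + 857/81
E_{-4/3} E_{-4/3} f = (1/2)x^4 - (91/12)x^3 + (118/3)x^2 - (2374/27)x + 6017/81
∇ (E_{-4/3})^2 f = 2x^3 - (103/4)x^2 + (1241/12)x - 14617/108

the result is g(x) = 2x^3 - (103/4)x^2 + (1241/12)x - 14617/108


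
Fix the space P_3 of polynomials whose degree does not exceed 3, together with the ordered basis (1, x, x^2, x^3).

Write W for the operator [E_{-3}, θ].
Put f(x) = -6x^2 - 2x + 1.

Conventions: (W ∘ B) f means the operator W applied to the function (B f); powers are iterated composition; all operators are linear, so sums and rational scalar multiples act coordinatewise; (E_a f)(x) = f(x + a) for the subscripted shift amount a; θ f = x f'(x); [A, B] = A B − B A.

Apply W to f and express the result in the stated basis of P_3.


g(x) = 36x - 102

θ f = -12x^2 - 2x
E_{-3} θ f = -12x^2 + 70x - 102
E_{-3} f = -6x^2 + 34x - 47
θ E_{-3} f = -12x^2 + 34x
[E_{-3}, θ] f = 36x - 102


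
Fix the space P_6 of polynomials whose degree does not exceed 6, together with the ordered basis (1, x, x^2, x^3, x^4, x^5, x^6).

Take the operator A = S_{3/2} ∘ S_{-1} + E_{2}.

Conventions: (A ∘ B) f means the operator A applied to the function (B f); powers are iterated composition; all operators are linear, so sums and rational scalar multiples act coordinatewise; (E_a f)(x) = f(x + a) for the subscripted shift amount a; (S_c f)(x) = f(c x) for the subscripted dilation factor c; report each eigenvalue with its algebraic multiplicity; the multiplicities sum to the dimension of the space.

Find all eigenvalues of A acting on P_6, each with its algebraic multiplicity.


λ = -211/32 (multiplicity 1), λ = -19/8 (multiplicity 1), λ = -1/2 (multiplicity 1), λ = 2 (multiplicity 1), λ = 13/4 (multiplicity 1), λ = 97/16 (multiplicity 1), λ = 793/64 (multiplicity 1)

image of 1: 2
image of x: -(1/2)x + 2
image of x^2: (13/4)x^2 + 4x + 4
image of x^3: -(19/8)x^3 + 6x^2 + 12x + 8
image of x^4: (97/16)x^4 + 8x^3 + 24x^2 + 32x + 16
image of x^5: -(211/32)x^5 + 10x^4 + 40x^3 + 80x^2 + 80x + 32
image of x^6: (793/64)x^6 + 12x^5 + 60x^4 + 160x^3 + 240x^2 + 192x + 64
the matrix is upper triangular; its diagonal is (2, -1/2, 13/4, -19/8, 97/16, -211/32, 793/64)
for a triangular matrix the eigenvalues are the diagonal entries, with algebraic multiplicity their repetition count
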